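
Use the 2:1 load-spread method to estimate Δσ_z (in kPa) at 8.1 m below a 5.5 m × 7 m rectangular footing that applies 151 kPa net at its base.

By the 2:1 method the load spreads at 1 horizontal : 2 vertical, so at depth z the loaded area has grown by z in each plan dimension:
Δσ = qBL/((B+z)(L+z)) = 151×5.5×7/((5.5+8.1)(7+8.1)) = 28.309 kPa

Δσ_z ≈ 28.3 kPa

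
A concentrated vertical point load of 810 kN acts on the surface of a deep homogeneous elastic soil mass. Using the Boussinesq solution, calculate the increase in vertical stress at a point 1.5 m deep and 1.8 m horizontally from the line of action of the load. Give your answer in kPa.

Boussinesq vertical stress below a point load on an elastic half-space:
Δσ_z = 3P/(2πz²) · [1 + (r/z)²]^(−5/2)
r/z = 1.8/1.5 = 1.2; [1+(r/z)²]^(−5/2) = 0.10753.
Δσ_z = 3×810/(2π×1.5²) × 0.10753 = 171.89 × 0.10753 = 18.48 kPa

Δσ_z ≈ 18.5 kPa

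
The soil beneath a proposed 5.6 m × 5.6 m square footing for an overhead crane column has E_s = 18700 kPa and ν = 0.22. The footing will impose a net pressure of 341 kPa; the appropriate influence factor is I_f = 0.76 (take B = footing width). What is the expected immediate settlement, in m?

S_e ≈ 0.0739 m

Immediate (elastic) settlement: S_e = q·B·(1−ν²)/E_s · I_f.
S_e = 341 × 5.6 × (1 − 0.22²) / 18700 × 0.76
    = 341 × 5.6 × 0.9516 / 18700 × 0.76
    = 0.07385 m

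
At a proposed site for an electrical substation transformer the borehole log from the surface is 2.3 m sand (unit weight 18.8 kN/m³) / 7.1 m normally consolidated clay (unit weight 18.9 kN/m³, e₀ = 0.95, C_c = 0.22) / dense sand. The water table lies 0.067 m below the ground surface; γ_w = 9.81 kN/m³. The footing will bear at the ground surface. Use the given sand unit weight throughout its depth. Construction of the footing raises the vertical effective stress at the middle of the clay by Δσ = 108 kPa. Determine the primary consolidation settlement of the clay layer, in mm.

Mid-depth of clay below the ground surface: z = 2.3 + 7.1/2 = 5.85 m.
Total vertical stress at mid-clay: σ_v = 18.8×2.3 + 18.9×3.55 = 110.33 kPa.
Pore pressure: u = 9.81×(5.85 − 0.067) = 56.731 kPa.
Initial effective stress: σ'_0 = σ_v − u = 110.33 − 56.731 = 53.599 kPa.
Final effective stress: σ'_f = σ'_0 + Δσ = 53.599 + 108 = 161.6 kPa.
Normally consolidated clay, so the full stress increment lies on the virgin compression line:
S_c = C_c·H/(1+e₀)·log₁₀(σ'_f/σ'_0) = 0.22×7.1/(1+0.95)×log₁₀(161.6/53.599)
    = 0.80103 × 0.47928 = 0.3839 m

S_c ≈ 384 mm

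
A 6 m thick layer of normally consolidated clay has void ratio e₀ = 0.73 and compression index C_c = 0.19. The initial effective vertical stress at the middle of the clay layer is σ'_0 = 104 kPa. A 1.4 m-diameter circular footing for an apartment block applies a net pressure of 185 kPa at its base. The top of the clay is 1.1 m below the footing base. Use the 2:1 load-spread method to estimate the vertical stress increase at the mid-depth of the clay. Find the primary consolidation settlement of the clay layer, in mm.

S_c ≈ 31.2 mm

Mid-depth of clay below the footing base: z = 1.1 + 6/2 = 4.1 m.
Stress increase at mid-clay by the 2:1 spreading method:
Δσ ≈ qD²/(D+z)² = 185×1.4²/(1.4+4.1)² = 11.987 kPa
Final effective stress: σ'_f = σ'_0 + Δσ = 104 + 11.987 = 115.99 kPa.
Normally consolidated clay, so the full stress increment lies on the virgin compression line:
S_c = C_c·H/(1+e₀)·log₁₀(σ'_f/σ'_0) = 0.19×6/(1+0.73)×log₁₀(115.99/104)
    = 0.65896 × 0.047387 = 0.03123 m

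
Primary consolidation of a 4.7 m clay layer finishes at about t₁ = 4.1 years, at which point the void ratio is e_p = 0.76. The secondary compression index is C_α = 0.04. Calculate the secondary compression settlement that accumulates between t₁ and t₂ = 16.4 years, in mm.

S_s ≈ 64.3 mm

Secondary compression: S_s = C_α·H/(1+e_p)·log₁₀(t₂/t₁)
S_s = 0.04×4.7/(1+0.76)×log₁₀(16.4/4.1)
    = 0.1068 × 0.6021 = 0.06431 m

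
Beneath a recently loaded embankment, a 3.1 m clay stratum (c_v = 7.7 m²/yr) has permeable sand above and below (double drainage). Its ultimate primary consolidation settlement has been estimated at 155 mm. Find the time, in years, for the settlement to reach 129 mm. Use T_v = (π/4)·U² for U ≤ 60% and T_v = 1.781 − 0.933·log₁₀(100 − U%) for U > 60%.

Drainage path length: H_d = H/2 = 1.55 m (double drainage).
U = S(t)/S_ult = 129/155 = 0.8323.
U > 60%: T_v = 1.781 − 0.933·log₁₀(100 − 83.226) = 0.63841.
t = T_v·H_d²/c_v = 0.63841×1.55²/7.7 = 0.1992 years.

t ≈ 0.199 years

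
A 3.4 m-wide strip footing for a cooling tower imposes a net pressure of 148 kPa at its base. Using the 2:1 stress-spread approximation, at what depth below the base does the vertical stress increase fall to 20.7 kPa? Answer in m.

2:1 spreading — at depth z the loaded area has grown by z in each plan dimension:
qB/(B+z) = Δσ_z ⇒ z = qB/Δσ_z − B = 148×3.4/20.7 − 3.4 = 20.91 m

z ≈ 20.9 m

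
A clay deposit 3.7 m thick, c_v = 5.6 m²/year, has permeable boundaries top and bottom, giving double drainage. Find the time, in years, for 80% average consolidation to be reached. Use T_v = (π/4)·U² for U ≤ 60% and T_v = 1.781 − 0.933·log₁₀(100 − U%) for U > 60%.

Drainage path length: H_d = H/2 = 1.85 m (double drainage).
U > 60%: T_v = 1.781 − 0.933·log₁₀(100 − 80) = 0.56714.
t = T_v·H_d²/c_v = 0.56714×1.85²/5.6 = 0.3466 years.

t ≈ 0.347 years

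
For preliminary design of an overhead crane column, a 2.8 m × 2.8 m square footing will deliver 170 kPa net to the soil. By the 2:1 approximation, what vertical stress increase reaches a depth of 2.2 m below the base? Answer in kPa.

Δσ_z ≈ 53.3 kPa

By the 2:1 method the load spreads at 1 horizontal : 2 vertical, so at depth z the loaded area has grown by z in each plan dimension:
Δσ = qBL/((B+z)(L+z)) = 170×2.8×2.8/((2.8+2.2)(2.8+2.2)) = 53.312 kPa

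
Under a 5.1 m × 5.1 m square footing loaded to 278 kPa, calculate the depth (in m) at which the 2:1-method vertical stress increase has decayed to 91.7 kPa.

2:1 spreading — at depth z the loaded area has grown by z in each plan dimension:
qB²/(B+z)² = Δσ_z ⇒ z = B(√(q/Δσ_z) − 1) = 5.1×(√(278/91.7) − 1) = 3.78 m

z ≈ 3.78 m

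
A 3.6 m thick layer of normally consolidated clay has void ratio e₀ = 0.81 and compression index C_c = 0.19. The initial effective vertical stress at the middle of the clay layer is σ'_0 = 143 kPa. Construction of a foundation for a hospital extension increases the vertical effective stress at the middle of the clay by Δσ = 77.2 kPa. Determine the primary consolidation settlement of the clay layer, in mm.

S_c ≈ 70.8 mm

Final effective stress: σ'_f = σ'_0 + Δσ = 143 + 77.2 = 220.2 kPa.
Normally consolidated clay, so the full stress increment lies on the virgin compression line:
S_c = C_c·H/(1+e₀)·log₁₀(σ'_f/σ'_0) = 0.19×3.6/(1+0.81)×log₁₀(220.2/143)
    = 0.3779 × 0.18748 = 0.07085 m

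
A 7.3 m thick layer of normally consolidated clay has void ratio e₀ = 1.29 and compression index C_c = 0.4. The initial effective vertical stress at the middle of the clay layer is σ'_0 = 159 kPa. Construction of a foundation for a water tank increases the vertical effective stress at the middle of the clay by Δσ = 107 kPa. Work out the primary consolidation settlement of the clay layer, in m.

Final effective stress: σ'_f = σ'_0 + Δσ = 159 + 107 = 266 kPa.
Normally consolidated clay, so the full stress increment lies on the virgin compression line:
S_c = C_c·H/(1+e₀)·log₁₀(σ'_f/σ'_0) = 0.4×7.3/(1+1.29)×log₁₀(266/159)
    = 1.2751 × 0.22348 = 0.285 m

S_c ≈ 0.285 m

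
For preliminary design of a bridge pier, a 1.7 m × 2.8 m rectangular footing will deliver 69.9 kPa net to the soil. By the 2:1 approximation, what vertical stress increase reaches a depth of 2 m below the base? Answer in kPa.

Δσ_z ≈ 18.7 kPa

By the 2:1 method the load spreads at 1 horizontal : 2 vertical, so at depth z the loaded area has grown by z in each plan dimension:
Δσ = qBL/((B+z)(L+z)) = 69.9×1.7×2.8/((1.7+2)(2.8+2)) = 18.734 kPa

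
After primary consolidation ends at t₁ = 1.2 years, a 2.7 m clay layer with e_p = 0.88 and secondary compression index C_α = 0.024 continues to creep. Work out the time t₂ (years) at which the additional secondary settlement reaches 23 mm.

S_s = C_α·H/(1+e_p)·log₁₀(t₂/t₁) ⇒ log₁₀(t₂/t₁) = S_s·(1+e_p)/(C_α·H).
log₁₀(t₂/t₁) = 0.023 × (1+0.88) / (0.024×2.7) = 0.6673
t₂ = t₁ × 10^0.6673 = 1.2 × 4.648 = 5.578 years

t₂ ≈ 5.58 years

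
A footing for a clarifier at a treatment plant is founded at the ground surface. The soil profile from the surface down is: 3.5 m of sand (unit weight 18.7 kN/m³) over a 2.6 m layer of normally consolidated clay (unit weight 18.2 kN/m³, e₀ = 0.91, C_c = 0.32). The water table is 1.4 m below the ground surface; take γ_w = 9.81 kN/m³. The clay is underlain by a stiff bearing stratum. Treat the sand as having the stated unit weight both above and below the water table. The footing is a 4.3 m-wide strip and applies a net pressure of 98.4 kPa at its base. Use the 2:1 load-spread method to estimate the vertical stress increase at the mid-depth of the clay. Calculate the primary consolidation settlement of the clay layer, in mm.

S_c ≈ 115 mm

Mid-depth of clay below the ground surface: z = 3.5 + 2.6/2 = 4.8 m.
Total vertical stress at mid-clay: σ_v = 18.7×3.5 + 18.2×1.3 = 89.11 kPa.
Pore pressure: u = 9.81×(4.8 − 1.4) = 33.354 kPa.
Initial effective stress: σ'_0 = σ_v − u = 89.11 − 33.354 = 55.756 kPa.
Stress increase at mid-clay by the 2:1 spreading method:
Δσ = qB/(B+z) = 98.4×4.3/(4.3+4.8) = 46.497 kPa
Final effective stress: σ'_f = σ'_0 + Δσ = 55.756 + 46.497 = 102.25 kPa.
Normally consolidated clay, so the full stress increment lies on the virgin compression line:
S_c = C_c·H/(1+e₀)·log₁₀(σ'_f/σ'_0) = 0.32×2.6/(1+0.91)×log₁₀(102.25/55.756)
    = 0.4356 × 0.26337 = 0.1147 m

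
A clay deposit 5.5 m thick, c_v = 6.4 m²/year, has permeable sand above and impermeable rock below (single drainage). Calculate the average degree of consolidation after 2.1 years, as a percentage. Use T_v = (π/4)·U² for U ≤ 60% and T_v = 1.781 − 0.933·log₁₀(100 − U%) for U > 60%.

Drainage path length: H_d = H = 5.5 m (single drainage).
T_v = c_v·t/H_d² = 6.4×2.1/5.5² = 0.4443.
T_v = 0.4443 corresponds to the U > 60% branch:
U = 1 − 10^((1.781 − T_v)/0.933)/100 = 0.7292

U ≈ 72.9 %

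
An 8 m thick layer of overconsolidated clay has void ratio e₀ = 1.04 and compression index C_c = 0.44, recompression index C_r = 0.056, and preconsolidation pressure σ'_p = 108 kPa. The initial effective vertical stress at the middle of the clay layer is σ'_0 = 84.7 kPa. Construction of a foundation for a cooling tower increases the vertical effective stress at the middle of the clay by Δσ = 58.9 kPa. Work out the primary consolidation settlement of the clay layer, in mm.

Final effective stress: σ'_f = 84.7 + 58.9 = 143.6 kPa.
σ'_f = 143.6 > σ'_p = 108 kPa, so the stress path crosses the preconsolidation pressure — recompression up to σ'_p, then virgin compression beyond:
S_c = H/(1+e₀)·[C_r·log₁₀(σ'_p/σ'_0) + C_c·log₁₀(σ'_f/σ'_p)]
    = 8/2.04 × [0.056×log₁₀(108/84.7) + 0.44×log₁₀(143.6/108)]
    = 3.9216 × [0.0059103 + 0.054442] = 0.2367 m

S_c ≈ 237 mm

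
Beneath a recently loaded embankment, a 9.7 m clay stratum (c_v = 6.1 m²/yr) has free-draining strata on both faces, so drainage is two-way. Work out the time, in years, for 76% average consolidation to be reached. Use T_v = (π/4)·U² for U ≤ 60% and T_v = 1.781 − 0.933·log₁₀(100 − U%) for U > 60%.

Drainage path length: H_d = H/2 = 4.85 m (double drainage).
U > 60%: T_v = 1.781 − 0.933·log₁₀(100 − 76) = 0.49326.
t = T_v·H_d²/c_v = 0.49326×4.85²/6.1 = 1.902 years.

t ≈ 1.9 years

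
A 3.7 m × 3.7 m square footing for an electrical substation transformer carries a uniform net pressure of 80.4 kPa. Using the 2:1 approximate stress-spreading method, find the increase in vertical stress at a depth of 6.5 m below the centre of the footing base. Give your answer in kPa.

Δσ_z ≈ 10.6 kPa

By the 2:1 method the load spreads at 1 horizontal : 2 vertical, so at depth z the loaded area has grown by z in each plan dimension:
Δσ = qBL/((B+z)(L+z)) = 80.4×3.7×3.7/((3.7+6.5)(3.7+6.5)) = 10.579 kPa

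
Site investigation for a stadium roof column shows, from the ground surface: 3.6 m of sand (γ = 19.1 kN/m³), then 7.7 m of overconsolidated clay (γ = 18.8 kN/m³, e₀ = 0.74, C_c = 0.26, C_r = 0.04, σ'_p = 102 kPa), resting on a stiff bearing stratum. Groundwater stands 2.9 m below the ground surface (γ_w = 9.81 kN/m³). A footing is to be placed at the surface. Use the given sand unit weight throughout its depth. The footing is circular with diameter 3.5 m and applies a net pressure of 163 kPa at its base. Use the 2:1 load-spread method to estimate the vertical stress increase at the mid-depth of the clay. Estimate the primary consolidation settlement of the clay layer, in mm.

S_c ≈ 56.1 mm

Mid-depth of clay below the ground surface: z = 3.6 + 7.7/2 = 7.45 m.
Total vertical stress at mid-clay: σ_v = 19.1×3.6 + 18.8×3.85 = 141.14 kPa.
Pore pressure: u = 9.81×(7.45 − 2.9) = 44.636 kPa.
Initial effective stress: σ'_0 = σ_v − u = 141.14 − 44.636 = 96.504 kPa.
Stress increase at mid-clay by the 2:1 spreading method:
Δσ ≈ qD²/(D+z)² = 163×3.5²/(3.5+7.45)² = 16.653 kPa
Final effective stress: σ'_f = 96.504 + 16.653 = 113.16 kPa.
σ'_f = 113.16 > σ'_p = 102 kPa, so the stress path crosses the preconsolidation pressure — recompression up to σ'_p, then virgin compression beyond:
S_c = H/(1+e₀)·[C_r·log₁₀(σ'_p/σ'_0) + C_c·log₁₀(σ'_f/σ'_p)]
    = 7.7/1.74 × [0.04×log₁₀(102/96.504) + 0.26×log₁₀(113.16/102)]
    = 4.4253 × [0.00096219 + 0.011724] = 0.05614 m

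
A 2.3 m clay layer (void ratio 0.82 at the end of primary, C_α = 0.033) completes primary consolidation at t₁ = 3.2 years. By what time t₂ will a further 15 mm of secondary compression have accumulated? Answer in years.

S_s = C_α·H/(1+e_p)·log₁₀(t₂/t₁) ⇒ log₁₀(t₂/t₁) = S_s·(1+e_p)/(C_α·H).
log₁₀(t₂/t₁) = 0.015 × (1+0.82) / (0.033×2.3) = 0.3597
t₂ = t₁ × 10^0.3597 = 3.2 × 2.289 = 7.325 years

t₂ ≈ 7.33 years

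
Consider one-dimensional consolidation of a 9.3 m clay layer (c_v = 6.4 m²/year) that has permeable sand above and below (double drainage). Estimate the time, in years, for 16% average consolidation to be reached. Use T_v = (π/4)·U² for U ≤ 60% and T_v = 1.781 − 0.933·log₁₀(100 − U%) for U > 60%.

Drainage path length: H_d = H/2 = 4.65 m (double drainage).
U ≤ 60%: T_v = (π/4)·U² = (π/4)×0.16² = 0.020106.
t = T_v·H_d²/c_v = 0.020106×4.65²/6.4 = 0.06793 years.

t ≈ 0.0679 years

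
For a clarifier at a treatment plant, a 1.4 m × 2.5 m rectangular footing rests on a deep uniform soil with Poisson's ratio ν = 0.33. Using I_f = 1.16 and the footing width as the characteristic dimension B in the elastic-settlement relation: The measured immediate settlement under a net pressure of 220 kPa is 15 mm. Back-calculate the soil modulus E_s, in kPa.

E_s ≈ 21200 kPa

S_e = q·B·(1−ν²)/E_s · I_f  ⇒  E_s = q·B·(1−ν²)·I_f / S_e.
E_s = 220 × 1.4 × 0.8911 × 1.16 / 0.015 = 21220 kPa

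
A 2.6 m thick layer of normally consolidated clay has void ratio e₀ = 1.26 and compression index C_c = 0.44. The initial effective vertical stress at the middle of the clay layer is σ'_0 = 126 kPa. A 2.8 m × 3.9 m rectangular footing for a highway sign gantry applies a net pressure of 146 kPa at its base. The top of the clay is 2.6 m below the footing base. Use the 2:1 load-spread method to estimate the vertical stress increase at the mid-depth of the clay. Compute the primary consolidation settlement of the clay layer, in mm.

S_c ≈ 47.7 mm

Mid-depth of clay below the footing base: z = 2.6 + 2.6/2 = 3.9 m.
Stress increase at mid-clay by the 2:1 spreading method:
Δσ = qBL/((B+z)(L+z)) = 146×2.8×3.9/((2.8+3.9)(3.9+3.9)) = 30.507 kPa
Final effective stress: σ'_f = σ'_0 + Δσ = 126 + 30.507 = 156.51 kPa.
Normally consolidated clay, so the full stress increment lies on the virgin compression line:
S_c = C_c·H/(1+e₀)·log₁₀(σ'_f/σ'_0) = 0.44×2.6/(1+1.26)×log₁₀(156.51/126)
    = 0.50619 × 0.094172 = 0.04767 m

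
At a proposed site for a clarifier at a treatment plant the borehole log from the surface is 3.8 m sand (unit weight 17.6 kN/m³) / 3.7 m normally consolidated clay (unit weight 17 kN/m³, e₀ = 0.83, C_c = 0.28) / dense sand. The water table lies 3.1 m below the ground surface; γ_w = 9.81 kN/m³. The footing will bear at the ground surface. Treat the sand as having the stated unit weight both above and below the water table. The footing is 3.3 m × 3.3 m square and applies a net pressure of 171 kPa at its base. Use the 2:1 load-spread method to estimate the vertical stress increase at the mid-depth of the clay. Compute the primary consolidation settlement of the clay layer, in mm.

Mid-depth of clay below the ground surface: z = 3.8 + 3.7/2 = 5.65 m.
Total vertical stress at mid-clay: σ_v = 17.6×3.8 + 17×1.85 = 98.33 kPa.
Pore pressure: u = 9.81×(5.65 − 3.1) = 25.015 kPa.
Initial effective stress: σ'_0 = σ_v − u = 98.33 − 25.015 = 73.315 kPa.
Stress increase at mid-clay by the 2:1 spreading method:
Δσ = qBL/((B+z)(L+z)) = 171×3.3×3.3/((3.3+5.65)(3.3+5.65)) = 23.248 kPa
Final effective stress: σ'_f = σ'_0 + Δσ = 73.315 + 23.248 = 96.563 kPa.
Normally consolidated clay, so the full stress increment lies on the virgin compression line:
S_c = C_c·H/(1+e₀)·log₁₀(σ'_f/σ'_0) = 0.28×3.7/(1+0.83)×log₁₀(96.563/73.315)
    = 0.56612 × 0.11962 = 0.06772 m

S_c ≈ 67.7 mm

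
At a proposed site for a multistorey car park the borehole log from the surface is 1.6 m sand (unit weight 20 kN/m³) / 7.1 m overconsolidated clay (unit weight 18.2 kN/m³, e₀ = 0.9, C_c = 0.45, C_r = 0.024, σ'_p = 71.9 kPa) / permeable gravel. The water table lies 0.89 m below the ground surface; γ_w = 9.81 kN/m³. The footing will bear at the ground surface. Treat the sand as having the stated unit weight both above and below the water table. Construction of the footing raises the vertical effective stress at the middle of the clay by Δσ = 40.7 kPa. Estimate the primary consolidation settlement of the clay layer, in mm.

Mid-depth of clay below the ground surface: z = 1.6 + 7.1/2 = 5.15 m.
Total vertical stress at mid-clay: σ_v = 20×1.6 + 18.2×3.55 = 96.61 kPa.
Pore pressure: u = 9.81×(5.15 − 0.89) = 41.791 kPa.
Initial effective stress: σ'_0 = σ_v − u = 96.61 − 41.791 = 54.819 kPa.
Final effective stress: σ'_f = 54.819 + 40.7 = 95.519 kPa.
σ'_f = 95.519 > σ'_p = 71.9 kPa, so the stress path crosses the preconsolidation pressure — recompression up to σ'_p, then virgin compression beyond:
S_c = H/(1+e₀)·[C_r·log₁₀(σ'_p/σ'_0) + C_c·log₁₀(σ'_f/σ'_p)]
    = 7.1/1.9 × [0.024×log₁₀(71.9/54.819) + 0.45×log₁₀(95.519/71.9)]
    = 3.7368 × [0.0028271 + 0.055512] = 0.218 m

S_c ≈ 218 mm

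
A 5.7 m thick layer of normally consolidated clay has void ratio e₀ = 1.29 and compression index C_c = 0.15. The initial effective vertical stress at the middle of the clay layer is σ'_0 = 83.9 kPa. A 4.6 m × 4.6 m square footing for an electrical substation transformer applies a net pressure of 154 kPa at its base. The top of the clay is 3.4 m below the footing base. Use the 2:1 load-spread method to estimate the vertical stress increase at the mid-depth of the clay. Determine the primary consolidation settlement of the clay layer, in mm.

S_c ≈ 46.2 mm

Mid-depth of clay below the footing base: z = 3.4 + 5.7/2 = 6.25 m.
Stress increase at mid-clay by the 2:1 spreading method:
Δσ = qBL/((B+z)(L+z)) = 154×4.6×4.6/((4.6+6.25)(4.6+6.25)) = 27.681 kPa
Final effective stress: σ'_f = σ'_0 + Δσ = 83.9 + 27.681 = 111.58 kPa.
Normally consolidated clay, so the full stress increment lies on the virgin compression line:
S_c = C_c·H/(1+e₀)·log₁₀(σ'_f/σ'_0) = 0.15×5.7/(1+1.29)×log₁₀(111.58/83.9)
    = 0.37336 × 0.12382 = 0.04623 m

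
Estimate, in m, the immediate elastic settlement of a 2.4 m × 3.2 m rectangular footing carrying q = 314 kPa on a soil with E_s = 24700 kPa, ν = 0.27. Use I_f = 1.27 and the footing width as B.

S_e ≈ 0.0359 m

Immediate (elastic) settlement: S_e = q·B·(1−ν²)/E_s · I_f.
S_e = 314 × 2.4 × (1 − 0.27²) / 24700 × 1.27
    = 314 × 2.4 × 0.9271 / 24700 × 1.27
    = 0.03592 m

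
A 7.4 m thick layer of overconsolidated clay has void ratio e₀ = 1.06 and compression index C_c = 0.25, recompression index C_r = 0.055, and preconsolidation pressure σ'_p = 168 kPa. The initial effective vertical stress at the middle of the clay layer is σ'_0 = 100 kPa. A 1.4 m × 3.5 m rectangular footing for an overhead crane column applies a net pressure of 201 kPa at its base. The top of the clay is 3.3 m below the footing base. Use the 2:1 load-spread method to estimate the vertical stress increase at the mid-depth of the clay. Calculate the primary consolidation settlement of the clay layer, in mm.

Mid-depth of clay below the footing base: z = 3.3 + 7.4/2 = 7 m.
Stress increase at mid-clay by the 2:1 spreading method:
Δσ = qBL/((B+z)(L+z)) = 201×1.4×3.5/((1.4+7)(3.5+7)) = 11.167 kPa
Final effective stress: σ'_f = 100 + 11.167 = 111.17 kPa.
σ'_f = 111.17 ≤ σ'_p = 168 kPa, so the clay remains overconsolidated and only the recompression index applies:
S_c = C_r·H/(1+e₀)·log₁₀(σ'_f/σ'_0) = 0.055×7.4/2.06×log₁₀(111.17/100)
    = 0.19757 × 0.045988 = 0.009086 m

S_c ≈ 9.09 mm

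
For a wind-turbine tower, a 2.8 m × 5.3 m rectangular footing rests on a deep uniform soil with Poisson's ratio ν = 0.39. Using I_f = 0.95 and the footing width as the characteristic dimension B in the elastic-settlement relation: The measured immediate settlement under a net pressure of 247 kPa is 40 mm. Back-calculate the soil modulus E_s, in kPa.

S_e = q·B·(1−ν²)/E_s · I_f  ⇒  E_s = q·B·(1−ν²)·I_f / S_e.
E_s = 247 × 2.8 × 0.8479 × 0.95 / 0.04 = 13930 kPa

E_s ≈ 13900 kPa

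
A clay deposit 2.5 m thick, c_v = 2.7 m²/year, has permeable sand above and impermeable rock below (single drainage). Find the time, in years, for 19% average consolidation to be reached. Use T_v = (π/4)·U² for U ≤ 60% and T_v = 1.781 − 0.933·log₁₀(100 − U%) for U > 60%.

Drainage path length: H_d = H = 2.5 m (single drainage).
U ≤ 60%: T_v = (π/4)·U² = (π/4)×0.19² = 0.028353.
t = T_v·H_d²/c_v = 0.028353×2.5²/2.7 = 0.06563 years.

t ≈ 0.0656 years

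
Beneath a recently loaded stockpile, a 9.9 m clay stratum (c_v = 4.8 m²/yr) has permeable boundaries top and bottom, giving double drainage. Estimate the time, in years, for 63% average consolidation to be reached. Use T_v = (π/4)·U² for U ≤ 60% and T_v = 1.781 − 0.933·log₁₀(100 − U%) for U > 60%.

t ≈ 1.62 years

Drainage path length: H_d = H/2 = 4.95 m (double drainage).
U > 60%: T_v = 1.781 − 0.933·log₁₀(100 − 63) = 0.31787.
t = T_v·H_d²/c_v = 0.31787×4.95²/4.8 = 1.623 years.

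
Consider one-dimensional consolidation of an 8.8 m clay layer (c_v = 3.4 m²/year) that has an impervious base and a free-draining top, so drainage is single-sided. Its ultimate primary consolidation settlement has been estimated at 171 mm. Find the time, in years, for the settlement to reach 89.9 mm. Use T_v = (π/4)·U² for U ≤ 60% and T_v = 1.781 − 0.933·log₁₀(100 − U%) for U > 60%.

t ≈ 4.94 years

Drainage path length: H_d = H = 8.8 m (single drainage).
U = S(t)/S_ult = 89.9/171 = 0.5257.
U ≤ 60%: T_v = (π/4)·U² = (π/4)×0.52573² = 0.21708.
t = T_v·H_d²/c_v = 0.21708×8.8²/3.4 = 4.944 years.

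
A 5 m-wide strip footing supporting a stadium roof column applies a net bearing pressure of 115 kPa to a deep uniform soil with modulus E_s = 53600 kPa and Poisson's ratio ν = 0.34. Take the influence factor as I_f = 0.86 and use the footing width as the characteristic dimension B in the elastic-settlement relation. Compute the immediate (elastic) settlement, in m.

Immediate (elastic) settlement: S_e = q·B·(1−ν²)/E_s · I_f.
S_e = 115 × 5 × (1 − 0.34²) / 53600 × 0.86
    = 115 × 5 × 0.8844 / 53600 × 0.86
    = 0.008159 m

S_e ≈ 0.00816 m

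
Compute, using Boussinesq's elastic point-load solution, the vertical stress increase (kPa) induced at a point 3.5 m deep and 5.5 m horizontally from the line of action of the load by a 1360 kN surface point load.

Boussinesq vertical stress below a point load on an elastic half-space:
Δσ_z = 3P/(2πz²) · [1 + (r/z)²]^(−5/2)
r/z = 5.5/3.5 = 1.5714; [1+(r/z)²]^(−5/2) = 0.044603.
Δσ_z = 3×1360/(2π×3.5²) × 0.044603 = 53.008 × 0.044603 = 2.364 kPa

Δσ_z ≈ 2.36 kPa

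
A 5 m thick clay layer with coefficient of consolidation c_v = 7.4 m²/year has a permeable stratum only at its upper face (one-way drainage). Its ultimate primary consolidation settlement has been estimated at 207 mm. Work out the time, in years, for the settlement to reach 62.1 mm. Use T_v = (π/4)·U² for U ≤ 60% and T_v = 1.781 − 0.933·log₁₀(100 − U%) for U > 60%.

t ≈ 0.239 years

Drainage path length: H_d = H = 5 m (single drainage).
U = S(t)/S_ult = 62.1/207 = 0.3.
U ≤ 60%: T_v = (π/4)·U² = (π/4)×0.3² = 0.070686.
t = T_v·H_d²/c_v = 0.070686×5²/7.4 = 0.2388 years.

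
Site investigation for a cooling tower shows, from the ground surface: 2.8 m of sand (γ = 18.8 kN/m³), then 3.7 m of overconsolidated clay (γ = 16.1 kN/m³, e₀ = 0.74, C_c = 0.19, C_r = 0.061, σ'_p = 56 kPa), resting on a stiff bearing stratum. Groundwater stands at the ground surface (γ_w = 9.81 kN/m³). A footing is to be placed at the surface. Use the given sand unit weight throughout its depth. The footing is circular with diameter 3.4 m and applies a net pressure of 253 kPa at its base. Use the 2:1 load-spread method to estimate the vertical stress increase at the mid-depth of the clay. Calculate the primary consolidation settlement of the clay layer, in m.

S_c ≈ 0.0904 m

Mid-depth of clay below the ground surface: z = 2.8 + 3.7/2 = 4.65 m.
Total vertical stress at mid-clay: σ_v = 18.8×2.8 + 16.1×1.85 = 82.425 kPa.
Pore pressure: u = 9.81×(4.65 − 0) = 45.617 kPa.
Initial effective stress: σ'_0 = σ_v − u = 82.425 − 45.617 = 36.808 kPa.
Stress increase at mid-clay by the 2:1 spreading method:
Δσ ≈ qD²/(D+z)² = 253×3.4²/(3.4+4.65)² = 45.132 kPa
Final effective stress: σ'_f = 36.808 + 45.132 = 81.94 kPa.
σ'_f = 81.94 > σ'_p = 56 kPa, so the stress path crosses the preconsolidation pressure — recompression up to σ'_p, then virgin compression beyond:
S_c = H/(1+e₀)·[C_r·log₁₀(σ'_p/σ'_0) + C_c·log₁₀(σ'_f/σ'_p)]
    = 3.7/1.74 × [0.061×log₁₀(56/36.808) + 0.19×log₁₀(81.94/56)]
    = 2.1264 × [0.011117 + 0.031409] = 0.09043 m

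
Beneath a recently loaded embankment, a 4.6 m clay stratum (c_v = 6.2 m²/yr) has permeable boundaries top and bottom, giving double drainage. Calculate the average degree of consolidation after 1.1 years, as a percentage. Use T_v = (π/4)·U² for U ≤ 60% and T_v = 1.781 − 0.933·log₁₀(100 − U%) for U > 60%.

U ≈ 96.6 %

Drainage path length: H_d = H/2 = 2.3 m (double drainage).
T_v = c_v·t/H_d² = 6.2×1.1/2.3² = 1.2892.
T_v = 1.2892 corresponds to the U > 60% branch:
U = 1 − 10^((1.781 − T_v)/0.933)/100 = 0.9663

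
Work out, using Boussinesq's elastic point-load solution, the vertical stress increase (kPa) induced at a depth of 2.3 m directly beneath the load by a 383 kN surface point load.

Boussinesq vertical stress below a point load on an elastic half-space:
Δσ_z = 3P/(2πz²) · [1 + (r/z)²]^(−5/2)
r/z = 0/2.3 = 0; [1+(r/z)²]^(−5/2) = 1.
Δσ_z = 3×383/(2π×2.3²) × 1 = 34.569 × 1 = 34.57 kPa

Δσ_z ≈ 34.6 kPa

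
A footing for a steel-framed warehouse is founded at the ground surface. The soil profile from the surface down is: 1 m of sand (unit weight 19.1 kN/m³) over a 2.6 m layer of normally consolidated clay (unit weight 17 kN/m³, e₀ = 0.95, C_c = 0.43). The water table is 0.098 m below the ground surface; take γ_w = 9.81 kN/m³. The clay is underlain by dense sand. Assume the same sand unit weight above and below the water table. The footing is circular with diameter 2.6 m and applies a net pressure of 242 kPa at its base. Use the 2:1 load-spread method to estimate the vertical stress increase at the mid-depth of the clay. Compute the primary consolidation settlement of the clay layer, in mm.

Mid-depth of clay below the ground surface: z = 1 + 2.6/2 = 2.3 m.
Total vertical stress at mid-clay: σ_v = 19.1×1 + 17×1.3 = 41.2 kPa.
Pore pressure: u = 9.81×(2.3 − 0.098) = 21.602 kPa.
Initial effective stress: σ'_0 = σ_v − u = 41.2 − 21.602 = 19.598 kPa.
Stress increase at mid-clay by the 2:1 spreading method:
Δσ ≈ qD²/(D+z)² = 242×2.6²/(2.6+2.3)² = 68.135 kPa
Final effective stress: σ'_f = σ'_0 + Δσ = 19.598 + 68.135 = 87.733 kPa.
Normally consolidated clay, so the full stress increment lies on the virgin compression line:
S_c = C_c·H/(1+e₀)·log₁₀(σ'_f/σ'_0) = 0.43×2.6/(1+0.95)×log₁₀(87.733/19.598)
    = 0.57333 × 0.65095 = 0.3732 m

S_c ≈ 373 mm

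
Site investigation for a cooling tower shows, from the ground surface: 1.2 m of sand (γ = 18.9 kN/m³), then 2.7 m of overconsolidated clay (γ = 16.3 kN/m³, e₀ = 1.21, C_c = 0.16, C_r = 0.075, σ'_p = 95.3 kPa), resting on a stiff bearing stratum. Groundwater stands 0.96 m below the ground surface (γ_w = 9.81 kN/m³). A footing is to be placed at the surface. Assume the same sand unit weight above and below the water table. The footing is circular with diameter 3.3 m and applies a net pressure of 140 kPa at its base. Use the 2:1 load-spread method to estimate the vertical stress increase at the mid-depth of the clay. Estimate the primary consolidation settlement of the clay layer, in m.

Mid-depth of clay below the ground surface: z = 1.2 + 2.7/2 = 2.55 m.
Total vertical stress at mid-clay: σ_v = 18.9×1.2 + 16.3×1.35 = 44.685 kPa.
Pore pressure: u = 9.81×(2.55 − 0.96) = 15.598 kPa.
Initial effective stress: σ'_0 = σ_v − u = 44.685 − 15.598 = 29.087 kPa.
Stress increase at mid-clay by the 2:1 spreading method:
Δσ ≈ qD²/(D+z)² = 140×3.3²/(3.3+2.55)² = 44.55 kPa
Final effective stress: σ'_f = 29.087 + 44.55 = 73.637 kPa.
σ'_f = 73.637 ≤ σ'_p = 95.3 kPa, so the clay remains overconsolidated and only the recompression index applies:
S_c = C_r·H/(1+e₀)·log₁₀(σ'_f/σ'_0) = 0.075×2.7/2.21×log₁₀(73.637/29.087)
    = 0.091628 × 0.4034 = 0.03696 m

S_c ≈ 0.037 m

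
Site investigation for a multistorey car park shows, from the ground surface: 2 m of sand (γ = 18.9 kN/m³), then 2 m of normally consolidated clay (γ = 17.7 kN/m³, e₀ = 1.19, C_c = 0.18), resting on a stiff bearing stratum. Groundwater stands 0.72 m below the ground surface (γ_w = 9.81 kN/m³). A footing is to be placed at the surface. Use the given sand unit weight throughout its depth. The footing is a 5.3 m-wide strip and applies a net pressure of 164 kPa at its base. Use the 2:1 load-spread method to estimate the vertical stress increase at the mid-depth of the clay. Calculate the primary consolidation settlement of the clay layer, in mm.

Mid-depth of clay below the ground surface: z = 2 + 2/2 = 3 m.
Total vertical stress at mid-clay: σ_v = 18.9×2 + 17.7×1 = 55.5 kPa.
Pore pressure: u = 9.81×(3 − 0.72) = 22.367 kPa.
Initial effective stress: σ'_0 = σ_v − u = 55.5 − 22.367 = 33.133 kPa.
Stress increase at mid-clay by the 2:1 spreading method:
Δσ = qB/(B+z) = 164×5.3/(5.3+3) = 104.72 kPa
Final effective stress: σ'_f = σ'_0 + Δσ = 33.133 + 104.72 = 137.85 kPa.
Normally consolidated clay, so the full stress increment lies on the virgin compression line:
S_c = C_c·H/(1+e₀)·log₁₀(σ'_f/σ'_0) = 0.18×2/(1+1.19)×log₁₀(137.85/33.133)
    = 0.16438 × 0.61915 = 0.1018 m

S_c ≈ 102 mm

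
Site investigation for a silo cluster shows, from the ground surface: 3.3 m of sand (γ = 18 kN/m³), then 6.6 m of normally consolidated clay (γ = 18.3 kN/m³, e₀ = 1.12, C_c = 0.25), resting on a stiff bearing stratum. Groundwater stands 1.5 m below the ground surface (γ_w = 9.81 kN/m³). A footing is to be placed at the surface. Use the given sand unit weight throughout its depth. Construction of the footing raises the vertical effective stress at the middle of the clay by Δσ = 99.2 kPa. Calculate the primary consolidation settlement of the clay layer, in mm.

Mid-depth of clay below the ground surface: z = 3.3 + 6.6/2 = 6.6 m.
Total vertical stress at mid-clay: σ_v = 18×3.3 + 18.3×3.3 = 119.79 kPa.
Pore pressure: u = 9.81×(6.6 − 1.5) = 50.031 kPa.
Initial effective stress: σ'_0 = σ_v − u = 119.79 − 50.031 = 69.759 kPa.
Final effective stress: σ'_f = σ'_0 + Δσ = 69.759 + 99.2 = 168.96 kPa.
Normally consolidated clay, so the full stress increment lies on the virgin compression line:
S_c = C_c·H/(1+e₀)·log₁₀(σ'_f/σ'_0) = 0.25×6.6/(1+1.12)×log₁₀(168.96/69.759)
    = 0.7783 × 0.38418 = 0.299 m

S_c ≈ 299 mm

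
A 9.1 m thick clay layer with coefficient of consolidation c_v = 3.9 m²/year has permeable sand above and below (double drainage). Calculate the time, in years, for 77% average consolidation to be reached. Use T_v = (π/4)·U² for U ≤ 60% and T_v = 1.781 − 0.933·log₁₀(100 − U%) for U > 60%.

Drainage path length: H_d = H/2 = 4.55 m (double drainage).
U > 60%: T_v = 1.781 − 0.933·log₁₀(100 − 77) = 0.51051.
t = T_v·H_d²/c_v = 0.51051×4.55²/3.9 = 2.71 years.

t ≈ 2.71 years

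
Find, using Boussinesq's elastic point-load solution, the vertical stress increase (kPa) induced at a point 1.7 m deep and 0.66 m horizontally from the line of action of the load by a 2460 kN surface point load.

Δσ_z ≈ 286 kPa

Boussinesq vertical stress below a point load on an elastic half-space:
Δσ_z = 3P/(2πz²) · [1 + (r/z)²]^(−5/2)
r/z = 0.66/1.7 = 0.38824; [1+(r/z)²]^(−5/2) = 0.704.
Δσ_z = 3×2460/(2π×1.7²) × 0.704 = 406.42 × 0.704 = 286.1 kPa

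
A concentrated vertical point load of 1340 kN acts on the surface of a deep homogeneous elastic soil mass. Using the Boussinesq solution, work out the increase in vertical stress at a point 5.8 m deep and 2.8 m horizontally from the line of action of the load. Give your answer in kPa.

Boussinesq vertical stress below a point load on an elastic half-space:
Δσ_z = 3P/(2πz²) · [1 + (r/z)²]^(−5/2)
r/z = 2.8/5.8 = 0.48276; [1+(r/z)²]^(−5/2) = 0.5923.
Δσ_z = 3×1340/(2π×5.8²) × 0.5923 = 19.019 × 0.5923 = 11.26 kPa

Δσ_z ≈ 11.3 kPa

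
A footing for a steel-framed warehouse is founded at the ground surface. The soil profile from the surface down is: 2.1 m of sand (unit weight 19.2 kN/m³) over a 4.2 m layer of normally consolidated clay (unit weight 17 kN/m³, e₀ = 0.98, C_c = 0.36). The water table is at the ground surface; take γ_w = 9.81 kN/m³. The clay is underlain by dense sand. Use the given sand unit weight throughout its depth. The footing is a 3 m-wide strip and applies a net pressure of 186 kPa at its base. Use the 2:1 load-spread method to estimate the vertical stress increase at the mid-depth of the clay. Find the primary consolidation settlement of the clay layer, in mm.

Mid-depth of clay below the ground surface: z = 2.1 + 4.2/2 = 4.2 m.
Total vertical stress at mid-clay: σ_v = 19.2×2.1 + 17×2.1 = 76.02 kPa.
Pore pressure: u = 9.81×(4.2 − 0) = 41.202 kPa.
Initial effective stress: σ'_0 = σ_v − u = 76.02 − 41.202 = 34.818 kPa.
Stress increase at mid-clay by the 2:1 spreading method:
Δσ = qB/(B+z) = 186×3/(3+4.2) = 77.5 kPa
Final effective stress: σ'_f = σ'_0 + Δσ = 34.818 + 77.5 = 112.32 kPa.
Normally consolidated clay, so the full stress increment lies on the virgin compression line:
S_c = C_c·H/(1+e₀)·log₁₀(σ'_f/σ'_0) = 0.36×4.2/(1+0.98)×log₁₀(112.32/34.818)
    = 0.76364 × 0.50865 = 0.3884 m

S_c ≈ 388 mm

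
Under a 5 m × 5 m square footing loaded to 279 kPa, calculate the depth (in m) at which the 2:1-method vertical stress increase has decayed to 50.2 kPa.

2:1 spreading — at depth z the loaded area has grown by z in each plan dimension:
qB²/(B+z)² = Δσ_z ⇒ z = B(√(q/Δσ_z) − 1) = 5×(√(279/50.2) − 1) = 6.787 m

z ≈ 6.79 m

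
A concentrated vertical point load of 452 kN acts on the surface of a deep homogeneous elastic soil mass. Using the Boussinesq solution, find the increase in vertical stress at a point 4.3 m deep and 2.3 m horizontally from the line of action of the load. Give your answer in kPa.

Boussinesq vertical stress below a point load on an elastic half-space:
Δσ_z = 3P/(2πz²) · [1 + (r/z)²]^(−5/2)
r/z = 2.3/4.3 = 0.53488; [1+(r/z)²]^(−5/2) = 0.5331.
Δσ_z = 3×452/(2π×4.3²) × 0.5331 = 11.672 × 0.5331 = 6.222 kPa

Δσ_z ≈ 6.22 kPa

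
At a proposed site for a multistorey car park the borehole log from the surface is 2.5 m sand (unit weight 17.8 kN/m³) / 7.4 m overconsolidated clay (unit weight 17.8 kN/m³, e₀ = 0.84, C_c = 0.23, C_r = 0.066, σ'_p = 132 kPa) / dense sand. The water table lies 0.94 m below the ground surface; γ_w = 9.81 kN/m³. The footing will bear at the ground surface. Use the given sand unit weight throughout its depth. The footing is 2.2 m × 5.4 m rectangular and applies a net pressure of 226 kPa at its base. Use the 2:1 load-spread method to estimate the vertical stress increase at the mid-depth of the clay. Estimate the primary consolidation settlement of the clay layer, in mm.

S_c ≈ 44.3 mm

Mid-depth of clay below the ground surface: z = 2.5 + 7.4/2 = 6.2 m.
Total vertical stress at mid-clay: σ_v = 17.8×2.5 + 17.8×3.7 = 110.36 kPa.
Pore pressure: u = 9.81×(6.2 − 0.94) = 51.601 kPa.
Initial effective stress: σ'_0 = σ_v − u = 110.36 − 51.601 = 58.759 kPa.
Stress increase at mid-clay by the 2:1 spreading method:
Δσ = qBL/((B+z)(L+z)) = 226×2.2×5.4/((2.2+6.2)(5.4+6.2)) = 27.554 kPa
Final effective stress: σ'_f = 58.759 + 27.554 = 86.313 kPa.
σ'_f = 86.313 ≤ σ'_p = 132 kPa, so the clay remains overconsolidated and only the recompression index applies:
S_c = C_r·H/(1+e₀)·log₁₀(σ'_f/σ'_0) = 0.066×7.4/1.84×log₁₀(86.313/58.759)
    = 0.26543 × 0.167 = 0.04433 m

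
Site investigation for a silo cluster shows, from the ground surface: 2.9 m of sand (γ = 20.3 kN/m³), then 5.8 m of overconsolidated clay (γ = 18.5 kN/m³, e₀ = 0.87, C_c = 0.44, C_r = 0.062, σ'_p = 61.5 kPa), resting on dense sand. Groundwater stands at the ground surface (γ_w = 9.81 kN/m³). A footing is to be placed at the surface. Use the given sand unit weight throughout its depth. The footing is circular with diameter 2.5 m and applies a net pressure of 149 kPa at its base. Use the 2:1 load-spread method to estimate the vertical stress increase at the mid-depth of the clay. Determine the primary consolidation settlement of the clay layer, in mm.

Mid-depth of clay below the ground surface: z = 2.9 + 5.8/2 = 5.8 m.
Total vertical stress at mid-clay: σ_v = 20.3×2.9 + 18.5×2.9 = 112.52 kPa.
Pore pressure: u = 9.81×(5.8 − 0) = 56.898 kPa.
Initial effective stress: σ'_0 = σ_v − u = 112.52 − 56.898 = 55.622 kPa.
Stress increase at mid-clay by the 2:1 spreading method:
Δσ ≈ qD²/(D+z)² = 149×2.5²/(2.5+5.8)² = 13.518 kPa
Final effective stress: σ'_f = 55.622 + 13.518 = 69.14 kPa.
σ'_f = 69.14 > σ'_p = 61.5 kPa, so the stress path crosses the preconsolidation pressure — recompression up to σ'_p, then virgin compression beyond:
S_c = H/(1+e₀)·[C_r·log₁₀(σ'_p/σ'_0) + C_c·log₁₀(σ'_f/σ'_p)]
    = 5.8/1.87 × [0.062×log₁₀(61.5/55.622) + 0.44×log₁₀(69.14/61.5)]
    = 3.1016 × [0.002705 + 0.022376] = 0.07779 m

S_c ≈ 77.8 mm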